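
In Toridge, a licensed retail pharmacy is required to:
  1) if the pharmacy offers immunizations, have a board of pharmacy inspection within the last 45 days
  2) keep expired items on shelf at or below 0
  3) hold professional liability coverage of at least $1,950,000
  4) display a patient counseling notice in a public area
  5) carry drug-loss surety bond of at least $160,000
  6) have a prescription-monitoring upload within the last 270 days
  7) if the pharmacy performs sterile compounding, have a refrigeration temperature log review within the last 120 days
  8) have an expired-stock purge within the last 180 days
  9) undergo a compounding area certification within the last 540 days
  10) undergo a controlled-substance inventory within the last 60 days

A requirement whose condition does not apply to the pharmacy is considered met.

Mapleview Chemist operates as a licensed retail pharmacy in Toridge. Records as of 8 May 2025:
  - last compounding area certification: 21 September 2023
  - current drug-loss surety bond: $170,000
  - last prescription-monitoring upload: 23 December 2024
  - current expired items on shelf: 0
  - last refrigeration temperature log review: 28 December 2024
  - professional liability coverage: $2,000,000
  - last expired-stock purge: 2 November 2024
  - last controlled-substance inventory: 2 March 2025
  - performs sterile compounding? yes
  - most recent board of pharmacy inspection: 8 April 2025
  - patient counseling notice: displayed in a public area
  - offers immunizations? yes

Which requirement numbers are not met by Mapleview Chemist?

1. condition 'offers immunizations' holds; board of pharmacy inspection 30 days ago vs limit 45 → met
2. expired items on shelf 0 ≤ 0 → met
3. professional liability coverage $2,000,000 ≥ $1,950,000 → met
4. patient counseling notice present → met
5. drug-loss surety bond $170,000 ≥ $160,000 → met
6. prescription-monitoring upload 136 days ago vs limit 270 → met
7. condition 'performs sterile compounding' holds; refrigeration temperature log review 131 days ago vs limit 120 → not met
8. expired-stock purge 187 days ago vs limit 180 → not met
9. compounding area certification 595 days ago vs limit 540 → not met
10. controlled-substance inventory 67 days ago vs limit 60 → not met
Not met: 7, 8, 9, 10

7, 8, 9, 10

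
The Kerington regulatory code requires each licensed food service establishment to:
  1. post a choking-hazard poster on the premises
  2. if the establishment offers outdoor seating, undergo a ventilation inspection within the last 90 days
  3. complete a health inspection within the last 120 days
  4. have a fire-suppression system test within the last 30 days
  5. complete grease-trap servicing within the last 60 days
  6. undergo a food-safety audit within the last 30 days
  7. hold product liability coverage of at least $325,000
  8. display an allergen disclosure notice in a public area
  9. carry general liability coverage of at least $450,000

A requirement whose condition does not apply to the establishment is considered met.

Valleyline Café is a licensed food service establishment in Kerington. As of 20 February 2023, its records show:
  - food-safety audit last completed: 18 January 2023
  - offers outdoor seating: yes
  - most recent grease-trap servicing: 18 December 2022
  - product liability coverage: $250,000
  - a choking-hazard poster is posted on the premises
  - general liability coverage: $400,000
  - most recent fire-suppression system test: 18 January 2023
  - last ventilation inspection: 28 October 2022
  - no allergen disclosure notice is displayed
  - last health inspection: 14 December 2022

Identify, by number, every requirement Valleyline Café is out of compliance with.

1. choking-hazard poster present → met
2. condition 'offers outdoor seating' holds; ventilation inspection 115 days ago vs limit 90 → not met
3. health inspection 68 days ago vs limit 120 → met
4. fire-suppression system test 33 days ago vs limit 30 → not met
5. grease-trap servicing 64 days ago vs limit 60 → not met
6. food-safety audit 33 days ago vs limit 30 → not met
7. product liability coverage $250,000 < $325,000 → not met
8. allergen disclosure notice absent → not met
9. general liability coverage $400,000 < $450,000 → not met
Not met: 2, 4, 5, 6, 7, 8, 9

2, 4, 5, 6, 7, 8, 9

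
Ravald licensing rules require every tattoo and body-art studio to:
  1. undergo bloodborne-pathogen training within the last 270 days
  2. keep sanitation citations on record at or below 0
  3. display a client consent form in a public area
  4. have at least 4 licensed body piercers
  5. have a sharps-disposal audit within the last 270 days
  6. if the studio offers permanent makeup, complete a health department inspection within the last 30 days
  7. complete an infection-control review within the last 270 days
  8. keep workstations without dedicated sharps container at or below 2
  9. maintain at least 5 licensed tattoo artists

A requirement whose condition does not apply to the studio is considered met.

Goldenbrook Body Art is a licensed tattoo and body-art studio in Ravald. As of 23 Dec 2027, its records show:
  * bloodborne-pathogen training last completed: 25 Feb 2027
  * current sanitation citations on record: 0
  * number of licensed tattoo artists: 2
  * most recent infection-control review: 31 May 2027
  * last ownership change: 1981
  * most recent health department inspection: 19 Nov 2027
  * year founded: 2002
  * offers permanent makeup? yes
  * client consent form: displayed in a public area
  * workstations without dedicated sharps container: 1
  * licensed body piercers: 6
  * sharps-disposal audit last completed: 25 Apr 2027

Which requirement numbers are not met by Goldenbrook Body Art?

1. bloodborne-pathogen training 301 days ago vs limit 270 → not met
2. sanitation citations on record 0 ≤ 0 → met
3. client consent form present → met
4. licensed body piercers 6 ≥ 4 → met
5. sharps-disposal audit 242 days ago vs limit 270 → met
6. condition 'offers permanent makeup' holds; health department inspection 34 days ago vs limit 30 → not met
7. infection-control review 206 days ago vs limit 270 → met
8. workstations without dedicated sharps container 1 ≤ 2 → met
9. licensed tattoo artists 2 < 5 → not met
Not met: 1, 6, 9

1, 6, 9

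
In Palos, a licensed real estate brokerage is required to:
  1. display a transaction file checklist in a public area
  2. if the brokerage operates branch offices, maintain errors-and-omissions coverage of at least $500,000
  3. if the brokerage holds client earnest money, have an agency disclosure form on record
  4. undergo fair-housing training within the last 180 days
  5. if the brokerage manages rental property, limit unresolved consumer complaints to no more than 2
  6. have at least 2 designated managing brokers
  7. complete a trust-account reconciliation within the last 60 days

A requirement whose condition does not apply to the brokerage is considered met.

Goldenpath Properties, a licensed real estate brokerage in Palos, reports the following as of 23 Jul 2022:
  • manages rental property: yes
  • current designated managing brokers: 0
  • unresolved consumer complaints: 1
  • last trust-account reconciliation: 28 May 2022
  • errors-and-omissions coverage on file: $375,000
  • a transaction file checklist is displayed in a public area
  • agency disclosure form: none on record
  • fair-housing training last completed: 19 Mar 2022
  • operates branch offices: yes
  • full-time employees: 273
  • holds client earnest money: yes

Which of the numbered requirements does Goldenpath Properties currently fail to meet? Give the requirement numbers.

1. transaction file checklist present → met
2. condition 'operates branch offices' holds; errors-and-omissions coverage $375,000 < $500,000 → not met
3. condition 'holds client earnest money' holds; agency disclosure form absent → not met
4. fair-housing training 126 days ago vs limit 180 → met
5. condition 'manages rental property' holds; unresolved consumer complaints 1 ≤ 2 → met
6. designated managing brokers 0 < 2 → not met
7. trust-account reconciliation 56 days ago vs limit 60 → met
Not met: 2, 3, 6

2, 3, 6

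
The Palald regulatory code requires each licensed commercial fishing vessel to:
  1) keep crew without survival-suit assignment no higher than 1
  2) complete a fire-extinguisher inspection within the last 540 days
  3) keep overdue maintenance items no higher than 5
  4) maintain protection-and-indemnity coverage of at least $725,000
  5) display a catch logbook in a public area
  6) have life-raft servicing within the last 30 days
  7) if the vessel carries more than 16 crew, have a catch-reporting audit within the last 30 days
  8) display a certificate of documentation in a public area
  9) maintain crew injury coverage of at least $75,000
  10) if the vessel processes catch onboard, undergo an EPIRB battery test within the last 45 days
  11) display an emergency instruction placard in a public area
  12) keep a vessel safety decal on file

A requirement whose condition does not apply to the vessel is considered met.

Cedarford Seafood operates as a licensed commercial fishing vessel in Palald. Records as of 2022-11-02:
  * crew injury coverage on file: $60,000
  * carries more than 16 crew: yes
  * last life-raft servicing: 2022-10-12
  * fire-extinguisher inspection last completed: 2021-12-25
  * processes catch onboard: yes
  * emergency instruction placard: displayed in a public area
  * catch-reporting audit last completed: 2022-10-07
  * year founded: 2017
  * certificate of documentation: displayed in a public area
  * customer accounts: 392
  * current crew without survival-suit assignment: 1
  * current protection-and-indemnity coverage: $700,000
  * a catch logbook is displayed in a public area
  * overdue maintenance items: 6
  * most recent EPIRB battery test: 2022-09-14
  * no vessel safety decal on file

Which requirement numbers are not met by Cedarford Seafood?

1. crew without survival-suit assignment 1 ≤ 1 → met
2. fire-extinguisher inspection 312 days ago vs limit 540 → met
3. overdue maintenance items 6 > 5 → not met
4. protection-and-indemnity coverage $700,000 < $725,000 → not met
5. catch logbook present → met
6. life-raft servicing 21 days ago vs limit 30 → met
7. condition 'carries more than 16 crew' holds; catch-reporting audit 26 days ago vs limit 30 → met
8. certificate of documentation present → met
9. crew injury coverage $60,000 < $75,000 → not met
10. condition 'processes catch onboard' holds; EPIRB battery test 49 days ago vs limit 45 → not met
11. emergency instruction placard present → met
12. vessel safety decal absent → not met
Not met: 3, 4, 9, 10, 12

3, 4, 9, 10, 12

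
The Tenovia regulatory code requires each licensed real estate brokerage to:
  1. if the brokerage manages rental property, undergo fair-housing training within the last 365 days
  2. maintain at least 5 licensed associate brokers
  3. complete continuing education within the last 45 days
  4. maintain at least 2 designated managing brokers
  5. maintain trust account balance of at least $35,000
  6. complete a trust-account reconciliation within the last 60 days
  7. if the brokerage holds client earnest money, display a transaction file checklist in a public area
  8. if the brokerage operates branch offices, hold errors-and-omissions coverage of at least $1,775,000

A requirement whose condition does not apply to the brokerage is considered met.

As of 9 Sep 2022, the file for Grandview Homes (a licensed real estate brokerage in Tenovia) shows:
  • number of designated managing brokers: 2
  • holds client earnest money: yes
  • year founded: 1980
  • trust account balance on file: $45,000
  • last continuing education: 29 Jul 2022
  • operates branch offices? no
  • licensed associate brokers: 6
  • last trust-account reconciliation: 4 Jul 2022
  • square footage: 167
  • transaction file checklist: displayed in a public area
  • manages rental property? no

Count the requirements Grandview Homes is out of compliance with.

1

1. condition 'manages rental property' does not hold → requirement n/a → met
2. licensed associate brokers 6 ≥ 5 → met
3. continuing education 42 days ago vs limit 45 → met
4. designated managing brokers 2 ≥ 2 → met
5. trust account balance $45,000 ≥ $35,000 → met
6. trust-account reconciliation 67 days ago vs limit 60 → not met
7. condition 'holds client earnest money' holds; transaction file checklist present → met
8. condition 'operates branch offices' does not hold → requirement n/a → met
Not met: 1 of 8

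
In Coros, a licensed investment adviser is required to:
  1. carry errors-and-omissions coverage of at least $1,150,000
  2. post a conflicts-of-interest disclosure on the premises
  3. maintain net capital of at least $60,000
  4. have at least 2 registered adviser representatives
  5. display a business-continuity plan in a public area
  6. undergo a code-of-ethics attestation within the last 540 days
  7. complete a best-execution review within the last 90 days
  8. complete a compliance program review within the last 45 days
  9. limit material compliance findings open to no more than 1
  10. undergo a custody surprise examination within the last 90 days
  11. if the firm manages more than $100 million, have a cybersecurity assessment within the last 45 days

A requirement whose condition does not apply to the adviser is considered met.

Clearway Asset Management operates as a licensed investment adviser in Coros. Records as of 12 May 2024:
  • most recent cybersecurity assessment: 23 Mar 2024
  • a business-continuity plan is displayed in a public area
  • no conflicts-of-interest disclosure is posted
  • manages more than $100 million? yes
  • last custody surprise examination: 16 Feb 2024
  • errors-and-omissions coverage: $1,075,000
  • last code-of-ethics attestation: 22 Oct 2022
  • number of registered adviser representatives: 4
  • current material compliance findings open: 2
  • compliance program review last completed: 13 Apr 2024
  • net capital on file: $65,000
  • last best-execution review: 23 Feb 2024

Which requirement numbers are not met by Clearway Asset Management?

1, 2, 6, 9, 11

1. errors-and-omissions coverage $1,075,000 < $1,150,000 → not met
2. conflicts-of-interest disclosure absent → not met
3. net capital $65,000 ≥ $60,000 → met
4. registered adviser representatives 4 ≥ 2 → met
5. business-continuity plan present → met
6. code-of-ethics attestation 568 days ago vs limit 540 → not met
7. best-execution review 79 days ago vs limit 90 → met
8. compliance program review 29 days ago vs limit 45 → met
9. material compliance findings open 2 > 1 → not met
10. custody surprise examination 86 days ago vs limit 90 → met
11. condition 'manages more than $100 million' holds; cybersecurity assessment 50 days ago vs limit 45 → not met
Not met: 1, 2, 6, 9, 11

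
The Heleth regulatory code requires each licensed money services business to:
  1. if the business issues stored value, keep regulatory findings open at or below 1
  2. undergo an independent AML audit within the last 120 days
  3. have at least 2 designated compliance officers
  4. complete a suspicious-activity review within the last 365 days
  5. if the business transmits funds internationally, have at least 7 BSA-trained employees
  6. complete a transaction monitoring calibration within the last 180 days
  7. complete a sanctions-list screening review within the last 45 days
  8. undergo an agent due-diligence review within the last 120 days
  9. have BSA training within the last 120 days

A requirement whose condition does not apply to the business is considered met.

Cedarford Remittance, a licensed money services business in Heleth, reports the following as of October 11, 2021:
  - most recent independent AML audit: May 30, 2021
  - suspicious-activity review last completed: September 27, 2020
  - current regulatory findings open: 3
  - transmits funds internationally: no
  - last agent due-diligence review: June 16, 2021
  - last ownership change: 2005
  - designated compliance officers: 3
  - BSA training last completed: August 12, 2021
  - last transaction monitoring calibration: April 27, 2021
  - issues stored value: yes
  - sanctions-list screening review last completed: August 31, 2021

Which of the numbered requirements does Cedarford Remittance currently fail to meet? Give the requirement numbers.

1, 2, 4

1. condition 'issues stored value' holds; regulatory findings open 3 > 1 → not met
2. independent AML audit 134 days ago vs limit 120 → not met
3. designated compliance officers 3 ≥ 2 → met
4. suspicious-activity review 379 days ago vs limit 365 → not met
5. condition 'transmits funds internationally' does not hold → requirement n/a → met
6. transaction monitoring calibration 167 days ago vs limit 180 → met
7. sanctions-list screening review 41 days ago vs limit 45 → met
8. agent due-diligence review 117 days ago vs limit 120 → met
9. BSA training 60 days ago vs limit 120 → met
Not met: 1, 2, 4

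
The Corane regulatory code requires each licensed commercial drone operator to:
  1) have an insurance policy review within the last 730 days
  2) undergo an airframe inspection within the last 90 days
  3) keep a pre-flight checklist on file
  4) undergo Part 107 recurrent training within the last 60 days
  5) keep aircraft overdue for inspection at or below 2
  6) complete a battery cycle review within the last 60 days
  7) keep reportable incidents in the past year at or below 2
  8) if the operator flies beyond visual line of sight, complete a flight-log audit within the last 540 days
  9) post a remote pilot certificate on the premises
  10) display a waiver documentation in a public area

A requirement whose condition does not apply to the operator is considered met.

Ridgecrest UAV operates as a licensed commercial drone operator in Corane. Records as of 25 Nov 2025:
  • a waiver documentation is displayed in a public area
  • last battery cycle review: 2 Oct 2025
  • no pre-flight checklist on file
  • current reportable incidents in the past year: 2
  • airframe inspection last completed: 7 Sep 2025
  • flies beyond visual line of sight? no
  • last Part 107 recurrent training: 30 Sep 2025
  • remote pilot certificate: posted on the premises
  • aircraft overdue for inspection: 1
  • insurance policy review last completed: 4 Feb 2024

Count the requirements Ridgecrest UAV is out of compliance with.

1. insurance policy review 660 days ago vs limit 730 → met
2. airframe inspection 79 days ago vs limit 90 → met
3. pre-flight checklist absent → not met
4. Part 107 recurrent training 56 days ago vs limit 60 → met
5. aircraft overdue for inspection 1 ≤ 2 → met
6. battery cycle review 54 days ago vs limit 60 → met
7. reportable incidents in the past year 2 ≤ 2 → met
8. condition 'flies beyond visual line of sight' does not hold → requirement n/a → met
9. remote pilot certificate present → met
10. waiver documentation present → met
Not met: 1 of 10

1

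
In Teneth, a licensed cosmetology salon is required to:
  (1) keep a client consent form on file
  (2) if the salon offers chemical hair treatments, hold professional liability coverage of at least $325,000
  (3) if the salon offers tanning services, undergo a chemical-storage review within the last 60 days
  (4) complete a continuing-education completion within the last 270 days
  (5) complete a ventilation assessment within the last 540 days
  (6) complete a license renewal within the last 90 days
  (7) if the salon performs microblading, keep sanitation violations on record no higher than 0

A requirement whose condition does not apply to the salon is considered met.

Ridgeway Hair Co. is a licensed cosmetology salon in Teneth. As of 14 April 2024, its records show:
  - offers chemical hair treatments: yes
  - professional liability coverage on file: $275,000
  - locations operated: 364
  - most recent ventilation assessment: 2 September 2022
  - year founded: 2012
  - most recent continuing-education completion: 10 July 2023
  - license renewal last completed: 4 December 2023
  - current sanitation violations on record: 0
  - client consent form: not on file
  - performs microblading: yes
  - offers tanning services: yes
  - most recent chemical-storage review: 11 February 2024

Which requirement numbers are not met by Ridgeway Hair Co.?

1. client consent form absent → not met
2. condition 'offers chemical hair treatments' holds; professional liability coverage $275,000 < $325,000 → not met
3. condition 'offers tanning services' holds; chemical-storage review 63 days ago vs limit 60 → not met
4. continuing-education completion 279 days ago vs limit 270 → not met
5. ventilation assessment 590 days ago vs limit 540 → not met
6. license renewal 132 days ago vs limit 90 → not met
7. condition 'performs microblading' holds; sanitation violations on record 0 ≤ 0 → met
Not met: 1, 2, 3, 4, 5, 6

1, 2, 3, 4, 5, 6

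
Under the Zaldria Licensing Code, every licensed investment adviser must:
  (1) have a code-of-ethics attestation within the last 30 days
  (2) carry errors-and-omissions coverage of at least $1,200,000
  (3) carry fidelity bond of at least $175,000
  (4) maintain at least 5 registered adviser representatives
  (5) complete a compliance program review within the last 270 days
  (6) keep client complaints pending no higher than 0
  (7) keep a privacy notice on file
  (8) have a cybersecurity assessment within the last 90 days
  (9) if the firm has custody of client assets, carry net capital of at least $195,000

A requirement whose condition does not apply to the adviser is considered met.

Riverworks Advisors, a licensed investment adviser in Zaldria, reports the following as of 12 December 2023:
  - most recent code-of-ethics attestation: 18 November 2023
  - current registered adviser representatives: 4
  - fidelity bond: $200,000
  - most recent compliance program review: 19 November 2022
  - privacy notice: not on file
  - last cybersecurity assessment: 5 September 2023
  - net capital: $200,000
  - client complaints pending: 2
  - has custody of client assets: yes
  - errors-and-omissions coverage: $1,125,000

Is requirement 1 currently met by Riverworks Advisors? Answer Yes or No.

1. code-of-ethics attestation 24 days ago vs limit 30 → met

Yes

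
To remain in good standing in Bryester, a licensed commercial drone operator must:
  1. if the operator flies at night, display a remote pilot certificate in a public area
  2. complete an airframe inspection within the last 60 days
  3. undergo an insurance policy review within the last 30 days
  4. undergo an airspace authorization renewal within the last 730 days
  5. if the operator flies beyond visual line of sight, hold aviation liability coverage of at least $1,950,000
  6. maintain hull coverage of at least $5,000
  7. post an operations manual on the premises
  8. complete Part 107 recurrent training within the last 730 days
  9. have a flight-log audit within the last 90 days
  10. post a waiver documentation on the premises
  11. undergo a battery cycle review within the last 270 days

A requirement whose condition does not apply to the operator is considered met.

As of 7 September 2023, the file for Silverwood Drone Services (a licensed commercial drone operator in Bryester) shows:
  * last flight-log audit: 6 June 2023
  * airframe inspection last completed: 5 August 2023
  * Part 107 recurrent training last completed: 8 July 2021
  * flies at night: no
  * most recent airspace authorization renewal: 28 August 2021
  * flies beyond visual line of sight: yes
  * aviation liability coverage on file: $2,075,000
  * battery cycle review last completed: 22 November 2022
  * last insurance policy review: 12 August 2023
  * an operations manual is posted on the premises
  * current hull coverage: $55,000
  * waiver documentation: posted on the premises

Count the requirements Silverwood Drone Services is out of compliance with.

4

1. condition 'flies at night' does not hold → requirement n/a → met
2. airframe inspection 33 days ago vs limit 60 → met
3. insurance policy review 26 days ago vs limit 30 → met
4. airspace authorization renewal 740 days ago vs limit 730 → not met
5. condition 'flies beyond visual line of sight' holds; aviation liability coverage $2,075,000 ≥ $1,950,000 → met
6. hull coverage $55,000 ≥ $5,000 → met
7. operations manual present → met
8. Part 107 recurrent training 791 days ago vs limit 730 → not met
9. flight-log audit 93 days ago vs limit 90 → not met
10. waiver documentation present → met
11. battery cycle review 289 days ago vs limit 270 → not met
Not met: 4 of 11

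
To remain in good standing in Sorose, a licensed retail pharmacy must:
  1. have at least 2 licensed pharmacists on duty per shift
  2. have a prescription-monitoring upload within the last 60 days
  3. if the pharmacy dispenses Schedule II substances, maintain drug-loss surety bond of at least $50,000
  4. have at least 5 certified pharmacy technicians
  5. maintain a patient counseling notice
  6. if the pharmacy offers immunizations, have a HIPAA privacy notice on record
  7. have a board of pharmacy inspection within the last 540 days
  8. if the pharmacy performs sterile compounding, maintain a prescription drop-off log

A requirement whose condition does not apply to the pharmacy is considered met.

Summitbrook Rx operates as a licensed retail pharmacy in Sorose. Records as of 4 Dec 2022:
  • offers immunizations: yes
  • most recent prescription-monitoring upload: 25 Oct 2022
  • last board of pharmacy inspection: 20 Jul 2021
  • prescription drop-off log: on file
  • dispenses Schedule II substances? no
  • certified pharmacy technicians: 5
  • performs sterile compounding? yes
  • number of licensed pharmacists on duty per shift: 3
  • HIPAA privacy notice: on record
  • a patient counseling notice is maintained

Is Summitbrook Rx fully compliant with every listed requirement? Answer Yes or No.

Yes

1. licensed pharmacists on duty per shift 3 ≥ 2 → met
2. prescription-monitoring upload 40 days ago vs limit 60 → met
3. condition 'dispenses Schedule II substances' does not hold → requirement n/a → met
4. certified pharmacy technicians 5 ≥ 5 → met
5. patient counseling notice present → met
6. condition 'offers immunizations' holds; HIPAA privacy notice present → met
7. board of pharmacy inspection 502 days ago vs limit 540 → met
8. condition 'performs sterile compounding' holds; prescription drop-off log present → met
All met.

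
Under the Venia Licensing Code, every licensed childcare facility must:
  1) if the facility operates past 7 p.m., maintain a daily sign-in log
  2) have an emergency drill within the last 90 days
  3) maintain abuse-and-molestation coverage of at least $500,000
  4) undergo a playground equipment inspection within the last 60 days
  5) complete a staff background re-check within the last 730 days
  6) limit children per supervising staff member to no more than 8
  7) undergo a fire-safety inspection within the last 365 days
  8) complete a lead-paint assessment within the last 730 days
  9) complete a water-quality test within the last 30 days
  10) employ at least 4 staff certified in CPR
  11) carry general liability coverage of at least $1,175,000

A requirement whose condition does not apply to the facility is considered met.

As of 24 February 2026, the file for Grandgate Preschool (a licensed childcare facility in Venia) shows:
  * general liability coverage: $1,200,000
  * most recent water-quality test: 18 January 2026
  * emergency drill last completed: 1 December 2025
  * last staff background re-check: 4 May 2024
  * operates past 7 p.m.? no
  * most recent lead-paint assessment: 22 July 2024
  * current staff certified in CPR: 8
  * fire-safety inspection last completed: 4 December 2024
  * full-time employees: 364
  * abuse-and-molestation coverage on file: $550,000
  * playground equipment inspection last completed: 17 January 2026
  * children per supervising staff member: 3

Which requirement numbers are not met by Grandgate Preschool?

1. condition 'operates past 7 p.m.' does not hold → requirement n/a → met
2. emergency drill 85 days ago vs limit 90 → met
3. abuse-and-molestation coverage $550,000 ≥ $500,000 → met
4. playground equipment inspection 38 days ago vs limit 60 → met
5. staff background re-check 661 days ago vs limit 730 → met
6. children per supervising staff member 3 ≤ 8 → met
7. fire-safety inspection 447 days ago vs limit 365 → not met
8. lead-paint assessment 582 days ago vs limit 730 → met
9. water-quality test 37 days ago vs limit 30 → not met
10. staff certified in CPR 8 ≥ 4 → met
11. general liability coverage $1,200,000 ≥ $1,175,000 → met
Not met: 7, 9

7, 9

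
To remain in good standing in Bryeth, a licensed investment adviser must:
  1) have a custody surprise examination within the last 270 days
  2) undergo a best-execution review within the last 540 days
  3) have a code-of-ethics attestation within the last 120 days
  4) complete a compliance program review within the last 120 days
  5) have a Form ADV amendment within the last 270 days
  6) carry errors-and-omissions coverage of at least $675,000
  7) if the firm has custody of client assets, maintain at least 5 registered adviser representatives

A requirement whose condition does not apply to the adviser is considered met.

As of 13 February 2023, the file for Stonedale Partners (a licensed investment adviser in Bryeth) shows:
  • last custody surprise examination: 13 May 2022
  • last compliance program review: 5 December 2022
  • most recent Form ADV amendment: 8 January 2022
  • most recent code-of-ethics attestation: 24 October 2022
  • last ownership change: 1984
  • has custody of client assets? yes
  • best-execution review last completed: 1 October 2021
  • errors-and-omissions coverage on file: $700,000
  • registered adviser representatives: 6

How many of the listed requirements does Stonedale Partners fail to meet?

1. custody surprise examination 276 days ago vs limit 270 → not met
2. best-execution review 500 days ago vs limit 540 → met
3. code-of-ethics attestation 112 days ago vs limit 120 → met
4. compliance program review 70 days ago vs limit 120 → met
5. Form ADV amendment 401 days ago vs limit 270 → not met
6. errors-and-omissions coverage $700,000 ≥ $675,000 → met
7. condition 'has custody of client assets' holds; registered adviser representatives 6 ≥ 5 → met
Not met: 2 of 7

2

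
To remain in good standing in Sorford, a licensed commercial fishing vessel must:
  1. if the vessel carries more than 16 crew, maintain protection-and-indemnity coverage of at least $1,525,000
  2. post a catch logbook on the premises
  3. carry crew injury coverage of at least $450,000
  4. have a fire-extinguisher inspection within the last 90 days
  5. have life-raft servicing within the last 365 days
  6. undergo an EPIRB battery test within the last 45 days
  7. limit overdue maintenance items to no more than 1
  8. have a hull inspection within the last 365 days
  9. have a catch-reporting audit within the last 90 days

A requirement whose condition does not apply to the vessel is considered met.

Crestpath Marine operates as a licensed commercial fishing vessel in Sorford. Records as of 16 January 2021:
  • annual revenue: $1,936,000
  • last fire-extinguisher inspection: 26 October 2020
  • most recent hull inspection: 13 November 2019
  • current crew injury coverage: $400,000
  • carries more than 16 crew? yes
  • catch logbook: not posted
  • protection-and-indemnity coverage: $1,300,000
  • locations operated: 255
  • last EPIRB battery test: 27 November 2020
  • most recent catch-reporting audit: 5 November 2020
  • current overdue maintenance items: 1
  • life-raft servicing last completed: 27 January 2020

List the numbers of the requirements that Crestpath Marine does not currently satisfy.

1, 2, 3, 6, 8

1. condition 'carries more than 16 crew' holds; protection-and-indemnity coverage $1,300,000 < $1,525,000 → not met
2. catch logbook absent → not met
3. crew injury coverage $400,000 < $450,000 → not met
4. fire-extinguisher inspection 82 days ago vs limit 90 → met
5. life-raft servicing 355 days ago vs limit 365 → met
6. EPIRB battery test 50 days ago vs limit 45 → not met
7. overdue maintenance items 1 ≤ 1 → met
8. hull inspection 430 days ago vs limit 365 → not met
9. catch-reporting audit 72 days ago vs limit 90 → met
Not met: 1, 2, 3, 6, 8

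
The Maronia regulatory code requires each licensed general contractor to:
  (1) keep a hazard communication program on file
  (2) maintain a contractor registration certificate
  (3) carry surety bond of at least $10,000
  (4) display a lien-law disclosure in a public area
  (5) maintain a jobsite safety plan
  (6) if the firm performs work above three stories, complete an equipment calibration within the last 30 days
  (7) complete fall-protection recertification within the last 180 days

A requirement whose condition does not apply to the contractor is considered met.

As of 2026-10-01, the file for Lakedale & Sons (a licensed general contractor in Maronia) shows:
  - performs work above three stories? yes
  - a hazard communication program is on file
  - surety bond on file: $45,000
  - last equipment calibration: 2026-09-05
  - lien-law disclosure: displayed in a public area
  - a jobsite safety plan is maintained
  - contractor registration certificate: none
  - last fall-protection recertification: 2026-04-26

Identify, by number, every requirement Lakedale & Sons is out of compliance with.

2

1. hazard communication program present → met
2. contractor registration certificate absent → not met
3. surety bond $45,000 ≥ $10,000 → met
4. lien-law disclosure present → met
5. jobsite safety plan present → met
6. condition 'performs work above three stories' holds; equipment calibration 26 days ago vs limit 30 → met
7. fall-protection recertification 158 days ago vs limit 180 → met
Not met: 2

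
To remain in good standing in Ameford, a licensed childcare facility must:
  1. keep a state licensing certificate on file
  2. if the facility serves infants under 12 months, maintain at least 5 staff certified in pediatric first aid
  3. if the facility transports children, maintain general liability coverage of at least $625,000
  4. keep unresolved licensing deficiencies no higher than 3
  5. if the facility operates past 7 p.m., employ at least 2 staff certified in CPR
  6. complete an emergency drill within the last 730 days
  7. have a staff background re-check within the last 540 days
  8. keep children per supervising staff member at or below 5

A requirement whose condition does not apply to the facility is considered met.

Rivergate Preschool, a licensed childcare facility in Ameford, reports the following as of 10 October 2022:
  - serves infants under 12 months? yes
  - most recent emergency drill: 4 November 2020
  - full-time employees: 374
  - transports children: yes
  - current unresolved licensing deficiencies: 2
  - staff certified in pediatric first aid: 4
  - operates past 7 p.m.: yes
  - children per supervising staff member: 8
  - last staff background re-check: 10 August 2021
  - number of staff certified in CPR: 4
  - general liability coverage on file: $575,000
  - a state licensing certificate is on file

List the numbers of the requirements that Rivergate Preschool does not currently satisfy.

2, 3, 8

1. state licensing certificate present → met
2. condition 'serves infants under 12 months' holds; staff certified in pediatric first aid 4 < 5 → not met
3. condition 'transports children' holds; general liability coverage $575,000 < $625,000 → not met
4. unresolved licensing deficiencies 2 ≤ 3 → met
5. condition 'operates past 7 p.m.' holds; staff certified in CPR 4 ≥ 2 → met
6. emergency drill 705 days ago vs limit 730 → met
7. staff background re-check 426 days ago vs limit 540 → met
8. children per supervising staff member 8 > 5 → not met
Not met: 2, 3, 8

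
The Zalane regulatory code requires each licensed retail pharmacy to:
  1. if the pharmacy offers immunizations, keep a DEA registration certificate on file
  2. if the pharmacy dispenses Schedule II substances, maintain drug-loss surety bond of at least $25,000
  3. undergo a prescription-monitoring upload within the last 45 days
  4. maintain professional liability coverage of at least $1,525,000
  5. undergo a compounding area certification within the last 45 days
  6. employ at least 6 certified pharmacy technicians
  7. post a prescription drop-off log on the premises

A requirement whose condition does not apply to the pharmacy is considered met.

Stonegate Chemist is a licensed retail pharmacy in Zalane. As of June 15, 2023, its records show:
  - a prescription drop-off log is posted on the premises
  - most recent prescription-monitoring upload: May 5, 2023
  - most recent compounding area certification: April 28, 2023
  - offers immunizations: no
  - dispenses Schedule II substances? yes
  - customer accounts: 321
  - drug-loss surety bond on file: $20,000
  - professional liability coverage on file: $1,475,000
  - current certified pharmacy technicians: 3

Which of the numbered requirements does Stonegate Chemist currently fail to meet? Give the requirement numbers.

1. condition 'offers immunizations' does not hold → requirement n/a → met
2. condition 'dispenses Schedule II substances' holds; drug-loss surety bond $20,000 < $25,000 → not met
3. prescription-monitoring upload 41 days ago vs limit 45 → met
4. professional liability coverage $1,475,000 < $1,525,000 → not met
5. compounding area certification 48 days ago vs limit 45 → not met
6. certified pharmacy technicians 3 < 6 → not met
7. prescription drop-off log present → met
Not met: 2, 4, 5, 6

2, 4, 5, 6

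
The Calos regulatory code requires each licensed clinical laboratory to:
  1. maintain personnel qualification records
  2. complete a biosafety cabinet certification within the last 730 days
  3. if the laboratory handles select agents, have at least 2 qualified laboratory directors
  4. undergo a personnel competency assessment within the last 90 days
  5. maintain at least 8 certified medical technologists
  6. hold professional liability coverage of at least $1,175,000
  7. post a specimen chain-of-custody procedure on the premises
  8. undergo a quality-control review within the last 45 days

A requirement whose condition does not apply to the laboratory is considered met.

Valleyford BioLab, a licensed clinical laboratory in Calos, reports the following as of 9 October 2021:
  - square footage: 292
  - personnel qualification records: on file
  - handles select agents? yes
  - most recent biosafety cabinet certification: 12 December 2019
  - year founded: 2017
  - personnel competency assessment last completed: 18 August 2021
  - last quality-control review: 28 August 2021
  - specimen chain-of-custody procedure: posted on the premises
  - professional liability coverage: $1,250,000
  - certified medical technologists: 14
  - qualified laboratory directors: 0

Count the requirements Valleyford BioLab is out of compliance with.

1

1. personnel qualification records present → met
2. biosafety cabinet certification 667 days ago vs limit 730 → met
3. condition 'handles select agents' holds; qualified laboratory directors 0 < 2 → not met
4. personnel competency assessment 52 days ago vs limit 90 → met
5. certified medical technologists 14 ≥ 8 → met
6. professional liability coverage $1,250,000 ≥ $1,175,000 → met
7. specimen chain-of-custody procedure present → met
8. quality-control review 42 days ago vs limit 45 → met
Not met: 1 of 8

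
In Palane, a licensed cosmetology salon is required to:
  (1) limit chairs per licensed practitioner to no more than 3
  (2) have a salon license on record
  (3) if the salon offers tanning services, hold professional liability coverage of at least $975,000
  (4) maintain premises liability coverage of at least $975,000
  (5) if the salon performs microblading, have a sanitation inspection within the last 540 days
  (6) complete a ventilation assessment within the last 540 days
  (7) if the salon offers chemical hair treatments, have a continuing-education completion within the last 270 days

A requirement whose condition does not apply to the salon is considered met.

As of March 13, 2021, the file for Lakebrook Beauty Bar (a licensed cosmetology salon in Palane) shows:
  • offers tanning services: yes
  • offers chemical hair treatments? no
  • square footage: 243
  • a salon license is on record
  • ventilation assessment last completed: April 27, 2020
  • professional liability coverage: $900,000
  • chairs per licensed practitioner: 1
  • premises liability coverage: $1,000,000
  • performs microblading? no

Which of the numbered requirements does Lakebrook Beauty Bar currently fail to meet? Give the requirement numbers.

1. chairs per licensed practitioner 1 ≤ 3 → met
2. salon license present → met
3. condition 'offers tanning services' holds; professional liability coverage $900,000 < $975,000 → not met
4. premises liability coverage $1,000,000 ≥ $975,000 → met
5. condition 'performs microblading' does not hold → requirement n/a → met
6. ventilation assessment 320 days ago vs limit 540 → met
7. condition 'offers chemical hair treatments' does not hold → requirement n/a → met
Not met: 3

3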